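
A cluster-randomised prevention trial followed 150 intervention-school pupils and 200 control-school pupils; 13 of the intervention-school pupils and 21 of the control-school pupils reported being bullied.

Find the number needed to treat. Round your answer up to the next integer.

NNT ≈ 55

risk, intervention-school pupils = 13/150 = 0.086667
risk, control-school pupils = 21/200 = 0.105000
absolute risk difference = 0.018333
1 / 0.018333 = 54.546 → round up → 55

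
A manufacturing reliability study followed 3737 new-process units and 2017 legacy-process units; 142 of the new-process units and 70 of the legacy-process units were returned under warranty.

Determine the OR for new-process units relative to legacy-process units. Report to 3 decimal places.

odds, new-process units = 142/3595 = 0.03950
odds, legacy-process units = 70/1947 = 0.03595
OR = 0.03950 / 0.03595 = 1.099

OR ≈ 1.099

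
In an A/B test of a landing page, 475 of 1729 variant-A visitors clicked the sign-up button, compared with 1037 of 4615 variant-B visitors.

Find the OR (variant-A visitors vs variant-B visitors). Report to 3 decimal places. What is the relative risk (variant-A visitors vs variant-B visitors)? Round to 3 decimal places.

odds, variant-A visitors = 475/1254 = 0.3788
odds, variant-B visitors = 1037/3578 = 0.2898
OR = 0.3788 / 0.2898 = 1.307
risk, variant-A visitors = 475/1729 = 0.2747
risk, variant-B visitors = 1037/4615 = 0.2247
RR = 0.2747 / 0.2247 = 1.223

OR = 1.307; RR = 1.223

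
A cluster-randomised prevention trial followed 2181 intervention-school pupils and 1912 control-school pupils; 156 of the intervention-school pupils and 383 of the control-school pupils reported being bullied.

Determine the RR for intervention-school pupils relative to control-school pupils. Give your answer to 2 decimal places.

risk, intervention-school pupils = 156/2181 = 0.0715
risk, control-school pupils = 383/1912 = 0.2003
RR = 0.0715 / 0.2003 = 0.36

0.36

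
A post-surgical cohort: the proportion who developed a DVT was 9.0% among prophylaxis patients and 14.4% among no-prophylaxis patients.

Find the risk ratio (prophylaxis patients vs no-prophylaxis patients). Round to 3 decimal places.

RR = 0.0900 / 0.1440 = 0.625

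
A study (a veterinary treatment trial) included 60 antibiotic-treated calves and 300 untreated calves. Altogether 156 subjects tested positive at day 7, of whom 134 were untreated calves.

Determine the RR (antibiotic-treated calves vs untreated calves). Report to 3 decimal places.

antibiotic-treated calves with the outcome: 156 − 134 = 22
antibiotic-treated calves without the outcome: 60 − 22 = 38
untreated calves without the outcome: 300 − 134 = 166
risk, antibiotic-treated calves = 22/60 = 0.3667
risk, untreated calves = 134/300 = 0.4467
RR = 0.3667 / 0.4467 = 0.821

0.821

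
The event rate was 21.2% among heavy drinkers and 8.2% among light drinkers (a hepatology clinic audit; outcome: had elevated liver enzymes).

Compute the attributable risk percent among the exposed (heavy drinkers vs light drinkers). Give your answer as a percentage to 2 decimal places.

AR% = (0.2120 − 0.0820) / 0.2120 = 0.6132 → 61.32%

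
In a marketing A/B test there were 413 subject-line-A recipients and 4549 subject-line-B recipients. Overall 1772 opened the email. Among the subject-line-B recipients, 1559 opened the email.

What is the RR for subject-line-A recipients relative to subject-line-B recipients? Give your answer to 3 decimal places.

RR: 1.505

subject-line-A recipients with the outcome: 1772 − 1559 = 213
subject-line-A recipients without the outcome: 413 − 213 = 200
subject-line-B recipients without the outcome: 4549 − 1559 = 2990
risk, subject-line-A recipients = 213/413 = 0.5157
risk, subject-line-B recipients = 1559/4549 = 0.3427
RR = 0.5157 / 0.3427 = 1.505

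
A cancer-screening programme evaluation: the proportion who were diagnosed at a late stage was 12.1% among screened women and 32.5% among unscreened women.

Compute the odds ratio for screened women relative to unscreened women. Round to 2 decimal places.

OR = 0.29

odds, screened women = 0.1210/0.8790 = 0.1377
odds, unscreened women = 0.3250/0.6750 = 0.4815
OR = 0.1377 / 0.4815 = 0.29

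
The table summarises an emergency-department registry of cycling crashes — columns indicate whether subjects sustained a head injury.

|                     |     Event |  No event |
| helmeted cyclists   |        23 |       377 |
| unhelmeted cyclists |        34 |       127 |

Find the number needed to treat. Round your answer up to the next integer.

risk, helmeted cyclists = 23/400 = 0.057500
risk, unhelmeted cyclists = 34/161 = 0.211180
absolute risk difference = 0.153680
1 / 0.153680 = 6.507 → round up → 7

7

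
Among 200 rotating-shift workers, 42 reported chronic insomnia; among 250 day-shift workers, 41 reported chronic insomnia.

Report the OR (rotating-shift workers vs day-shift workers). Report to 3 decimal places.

odds, rotating-shift workers = 42/158 = 0.2658
odds, day-shift workers = 41/209 = 0.1962
OR = 0.2658 / 0.1962 = 1.355

OR = 1.355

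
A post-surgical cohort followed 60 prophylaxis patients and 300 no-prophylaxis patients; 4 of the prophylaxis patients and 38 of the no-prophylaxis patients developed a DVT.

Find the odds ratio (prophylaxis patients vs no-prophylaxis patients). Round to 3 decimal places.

OR = (4 × 262) / (56 × 38) = 1048/2128 ≈ 0.492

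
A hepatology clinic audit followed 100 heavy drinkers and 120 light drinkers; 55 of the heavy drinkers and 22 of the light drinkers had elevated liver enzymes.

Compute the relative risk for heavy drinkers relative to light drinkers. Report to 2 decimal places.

3.00

risk, heavy drinkers = 55/100 = 0.5500
risk, light drinkers = 22/120 = 0.1833
RR = 0.5500 / 0.1833 = 3.00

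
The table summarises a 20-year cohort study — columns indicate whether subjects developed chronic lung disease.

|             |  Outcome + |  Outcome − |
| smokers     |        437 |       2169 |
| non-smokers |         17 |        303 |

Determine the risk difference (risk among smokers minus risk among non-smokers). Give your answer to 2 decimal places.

0.11

risk, smokers = 437/2606 = 0.1677
risk, non-smokers = 17/320 = 0.0531
risk difference = 0.1677 − 0.0531 = 0.11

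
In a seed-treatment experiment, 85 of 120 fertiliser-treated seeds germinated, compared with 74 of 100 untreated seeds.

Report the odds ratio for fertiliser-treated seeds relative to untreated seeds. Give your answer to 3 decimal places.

OR = (85 × 26) / (35 × 74) = 2210/2590 ≈ 0.853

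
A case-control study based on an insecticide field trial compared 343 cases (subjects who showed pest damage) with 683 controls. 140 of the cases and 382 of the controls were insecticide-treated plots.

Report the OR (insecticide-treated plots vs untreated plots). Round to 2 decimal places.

OR = (140 × 301) / (382 × 203) = 42140/77546 ≈ 0.54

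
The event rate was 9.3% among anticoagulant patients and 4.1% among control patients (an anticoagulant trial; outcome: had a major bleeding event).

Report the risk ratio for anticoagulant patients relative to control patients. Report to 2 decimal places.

RR = 0.09300 / 0.04100 = 2.27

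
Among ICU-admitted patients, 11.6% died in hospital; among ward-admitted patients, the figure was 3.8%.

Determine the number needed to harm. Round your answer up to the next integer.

absolute risk difference = 0.078000
1 / 0.078000 = 12.821 → round up → 13

13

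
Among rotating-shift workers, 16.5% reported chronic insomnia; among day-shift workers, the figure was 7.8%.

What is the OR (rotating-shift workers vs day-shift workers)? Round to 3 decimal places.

2.336

odds, rotating-shift workers = 0.1650/0.8350 = 0.1976
odds, day-shift workers = 0.0780/0.9220 = 0.0846
OR = 0.1976 / 0.0846 = 2.336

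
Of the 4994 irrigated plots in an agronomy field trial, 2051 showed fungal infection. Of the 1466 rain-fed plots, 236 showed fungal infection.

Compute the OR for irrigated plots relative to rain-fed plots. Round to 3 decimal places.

OR ≈ 3.632

odds, irrigated plots = 2051/2943 = 0.6969
odds, rain-fed plots = 236/1230 = 0.1919
OR = 0.6969 / 0.1919 = 3.632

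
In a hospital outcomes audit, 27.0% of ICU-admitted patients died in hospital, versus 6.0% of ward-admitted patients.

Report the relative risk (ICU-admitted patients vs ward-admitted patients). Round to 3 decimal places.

RR = 0.2700 / 0.0600 = 4.500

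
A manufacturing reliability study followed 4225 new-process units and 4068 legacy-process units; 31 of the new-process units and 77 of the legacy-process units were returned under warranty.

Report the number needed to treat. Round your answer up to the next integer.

87

risk, new-process units = 31/4225 = 0.007337
risk, legacy-process units = 77/4068 = 0.018928
absolute risk difference = 0.011591
1 / 0.011591 = 86.274 → round up → 87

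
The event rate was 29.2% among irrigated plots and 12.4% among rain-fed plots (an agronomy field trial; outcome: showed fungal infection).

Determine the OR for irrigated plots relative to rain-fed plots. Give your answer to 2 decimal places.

odds, irrigated plots = 0.2920/0.7080 = 0.4124
odds, rain-fed plots = 0.1240/0.8760 = 0.1416
OR = 0.4124 / 0.1416 = 2.91

OR = 2.91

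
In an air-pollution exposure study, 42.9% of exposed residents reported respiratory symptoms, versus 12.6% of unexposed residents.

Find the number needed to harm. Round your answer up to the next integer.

absolute risk difference = 0.303000
1 / 0.303000 = 3.300 → round up → 4

NNH ≈ 4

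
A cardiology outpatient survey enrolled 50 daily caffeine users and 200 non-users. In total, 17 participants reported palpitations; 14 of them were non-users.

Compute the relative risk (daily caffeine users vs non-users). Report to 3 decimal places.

daily caffeine users with the outcome: 17 − 14 = 3
daily caffeine users without the outcome: 50 − 3 = 47
non-users without the outcome: 200 − 14 = 186
risk, daily caffeine users = 3/50 = 0.0600
risk, non-users = 14/200 = 0.0700
RR = 0.0600 / 0.0700 = 0.857

0.857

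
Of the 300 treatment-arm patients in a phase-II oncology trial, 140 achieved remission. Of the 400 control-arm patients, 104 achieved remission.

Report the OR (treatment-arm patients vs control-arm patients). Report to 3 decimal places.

OR = (140 × 296) / (160 × 104) = 41440/16640 ≈ 2.490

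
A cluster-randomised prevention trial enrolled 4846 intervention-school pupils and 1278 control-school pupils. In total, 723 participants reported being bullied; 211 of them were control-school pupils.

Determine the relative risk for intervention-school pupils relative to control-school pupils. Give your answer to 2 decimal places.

intervention-school pupils with the outcome: 723 − 211 = 512
intervention-school pupils without the outcome: 4846 − 512 = 4334
control-school pupils without the outcome: 1278 − 211 = 1067
risk, intervention-school pupils = 512/4846 = 0.1057
risk, control-school pupils = 211/1278 = 0.1651
RR = 0.1057 / 0.1651 = 0.64

0.64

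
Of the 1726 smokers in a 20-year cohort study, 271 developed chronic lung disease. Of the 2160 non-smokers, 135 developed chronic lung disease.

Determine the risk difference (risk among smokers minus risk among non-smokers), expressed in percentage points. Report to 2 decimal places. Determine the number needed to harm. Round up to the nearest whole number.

RD = 9.45; NNH = 11

risk, smokers = 271/1726 = 0.1570
risk, non-smokers = 135/2160 = 0.0625
risk difference = 0.1570 − 0.0625 = 0.0945 → 9.45 percentage points
absolute risk difference = 0.094510
1 / 0.094510 = 10.581 → round up → 11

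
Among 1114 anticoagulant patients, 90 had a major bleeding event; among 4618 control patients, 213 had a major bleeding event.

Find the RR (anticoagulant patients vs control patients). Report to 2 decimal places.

RR: 1.75

risk, anticoagulant patients = 90/1114 = 0.08079
risk, control patients = 213/4618 = 0.04612
RR = 0.08079 / 0.04612 = 1.75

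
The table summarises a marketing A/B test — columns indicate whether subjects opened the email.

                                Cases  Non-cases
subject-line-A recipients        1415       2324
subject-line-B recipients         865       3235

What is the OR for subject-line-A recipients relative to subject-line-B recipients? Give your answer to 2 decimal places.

OR = (1415 × 3235) / (2324 × 865) = 4577525/2010260 ≈ 2.28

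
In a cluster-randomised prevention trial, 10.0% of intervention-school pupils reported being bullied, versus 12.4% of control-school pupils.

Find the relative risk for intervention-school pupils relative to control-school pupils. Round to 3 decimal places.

RR = 0.1000 / 0.1240 = 0.806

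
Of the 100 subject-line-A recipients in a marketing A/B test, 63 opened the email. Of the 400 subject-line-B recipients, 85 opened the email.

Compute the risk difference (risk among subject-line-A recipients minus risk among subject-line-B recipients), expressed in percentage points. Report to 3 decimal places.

risk, subject-line-A recipients = 63/100 = 0.6300
risk, subject-line-B recipients = 85/400 = 0.2125
risk difference = 0.6300 − 0.2125 = 0.4175 → 41.750 percentage points

41.750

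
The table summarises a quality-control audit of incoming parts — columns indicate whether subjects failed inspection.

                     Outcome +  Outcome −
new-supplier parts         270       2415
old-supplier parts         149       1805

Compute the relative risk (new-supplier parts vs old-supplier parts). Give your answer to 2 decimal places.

1.32

risk, new-supplier parts = 270/2685 = 0.1006
risk, old-supplier parts = 149/1954 = 0.0763
RR = 0.1006 / 0.0763 = 1.32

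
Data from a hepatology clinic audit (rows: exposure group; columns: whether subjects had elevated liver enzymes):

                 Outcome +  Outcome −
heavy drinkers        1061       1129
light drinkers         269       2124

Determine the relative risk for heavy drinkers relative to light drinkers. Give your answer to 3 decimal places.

risk, heavy drinkers = 1061/2190 = 0.4845
risk, light drinkers = 269/2393 = 0.1124
RR = 0.4845 / 0.1124 = 4.310

4.310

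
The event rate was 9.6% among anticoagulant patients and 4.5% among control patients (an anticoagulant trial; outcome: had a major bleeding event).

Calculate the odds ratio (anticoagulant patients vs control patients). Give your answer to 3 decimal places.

odds, anticoagulant patients = 0.09600/0.90400 = 0.10619
odds, control patients = 0.04500/0.95500 = 0.04712
OR = 0.10619 / 0.04712 = 2.254

2.254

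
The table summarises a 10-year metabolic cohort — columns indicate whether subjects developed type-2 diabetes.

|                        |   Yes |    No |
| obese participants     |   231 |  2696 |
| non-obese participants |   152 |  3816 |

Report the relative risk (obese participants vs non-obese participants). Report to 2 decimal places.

risk, obese participants = 231/2927 = 0.07892
risk, non-obese participants = 152/3968 = 0.03831
RR = 0.07892 / 0.03831 = 2.06

2.06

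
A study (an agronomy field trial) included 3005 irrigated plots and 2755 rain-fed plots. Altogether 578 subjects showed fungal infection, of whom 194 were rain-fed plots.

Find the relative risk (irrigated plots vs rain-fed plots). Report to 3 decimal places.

1.815

irrigated plots with the outcome: 578 − 194 = 384
irrigated plots without the outcome: 3005 − 384 = 2621
rain-fed plots without the outcome: 2755 − 194 = 2561
risk, irrigated plots = 384/3005 = 0.1278
risk, rain-fed plots = 194/2755 = 0.0704
RR = 0.1278 / 0.0704 = 1.815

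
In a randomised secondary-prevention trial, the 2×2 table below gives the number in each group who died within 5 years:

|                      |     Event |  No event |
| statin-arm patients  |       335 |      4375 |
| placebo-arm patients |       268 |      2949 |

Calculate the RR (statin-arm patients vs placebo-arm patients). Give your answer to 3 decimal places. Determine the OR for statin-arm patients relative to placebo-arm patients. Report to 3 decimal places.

risk, statin-arm patients = 335/4710 = 0.0711
risk, placebo-arm patients = 268/3217 = 0.0833
RR = 0.0711 / 0.0833 = 0.854
odds, statin-arm patients = 335/4375 = 0.0766
odds, placebo-arm patients = 268/2949 = 0.0909
OR = 0.0766 / 0.0909 = 0.843

RR = 0.854; OR = 0.843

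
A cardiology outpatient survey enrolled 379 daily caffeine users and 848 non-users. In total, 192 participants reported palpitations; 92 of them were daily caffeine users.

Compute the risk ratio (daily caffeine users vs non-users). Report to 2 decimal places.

RR ≈ 2.06

daily caffeine users without the outcome: 379 − 92 = 287
non-users with the outcome: 192 − 92 = 100
non-users without the outcome: 848 − 100 = 748
risk, daily caffeine users = 92/379 = 0.2427
risk, non-users = 100/848 = 0.1179
RR = 0.2427 / 0.1179 = 2.06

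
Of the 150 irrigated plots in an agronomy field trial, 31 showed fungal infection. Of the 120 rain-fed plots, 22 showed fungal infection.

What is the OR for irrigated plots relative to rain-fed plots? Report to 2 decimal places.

OR: 1.16

odds, irrigated plots = 31/119 = 0.2605
odds, rain-fed plots = 22/98 = 0.2245
OR = 0.2605 / 0.2245 = 1.16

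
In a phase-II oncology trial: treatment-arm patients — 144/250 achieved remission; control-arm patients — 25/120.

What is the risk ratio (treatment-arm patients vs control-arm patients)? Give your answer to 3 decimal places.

risk, treatment-arm patients = 144/250 = 0.5760
risk, control-arm patients = 25/120 = 0.2083
RR = 0.5760 / 0.2083 = 2.765

RR ≈ 2.765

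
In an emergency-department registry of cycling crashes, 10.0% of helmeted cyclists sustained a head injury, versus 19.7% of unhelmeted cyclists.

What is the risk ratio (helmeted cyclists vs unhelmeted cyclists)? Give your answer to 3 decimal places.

RR = 0.1000 / 0.1970 = 0.508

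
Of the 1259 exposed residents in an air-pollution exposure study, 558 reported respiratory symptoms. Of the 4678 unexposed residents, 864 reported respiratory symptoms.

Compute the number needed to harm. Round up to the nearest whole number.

risk, exposed residents = 558/1259 = 0.443209
risk, unexposed residents = 864/4678 = 0.184694
absolute risk difference = 0.258515
1 / 0.258515 = 3.868 → round up → 4

NNH ≈ 4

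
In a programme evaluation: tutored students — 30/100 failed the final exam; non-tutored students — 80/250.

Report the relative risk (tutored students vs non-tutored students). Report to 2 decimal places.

risk, tutored students = 30/100 = 0.3000
risk, non-tutored students = 80/250 = 0.3200
RR = 0.3000 / 0.3200 = 0.94

RR = 0.94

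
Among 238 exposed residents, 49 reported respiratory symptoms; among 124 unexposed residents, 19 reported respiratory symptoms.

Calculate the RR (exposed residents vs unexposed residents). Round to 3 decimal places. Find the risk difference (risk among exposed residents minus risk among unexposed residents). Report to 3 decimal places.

RR = 1.344; RD = 0.053

risk, exposed residents = 49/238 = 0.2059
risk, unexposed residents = 19/124 = 0.1532
RR = 0.2059 / 0.1532 = 1.344
risk difference = 0.2059 − 0.1532 = 0.053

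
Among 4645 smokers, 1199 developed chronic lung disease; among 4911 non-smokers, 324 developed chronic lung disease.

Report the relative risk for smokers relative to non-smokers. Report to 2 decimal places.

risk, smokers = 1199/4645 = 0.2581
risk, non-smokers = 324/4911 = 0.0660
RR = 0.2581 / 0.0660 = 3.91

RR ≈ 3.91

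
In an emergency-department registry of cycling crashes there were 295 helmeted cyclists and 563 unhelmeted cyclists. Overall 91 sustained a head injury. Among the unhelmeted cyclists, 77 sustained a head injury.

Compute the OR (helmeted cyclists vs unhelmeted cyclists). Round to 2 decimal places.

helmeted cyclists with the outcome: 91 − 77 = 14
helmeted cyclists without the outcome: 295 − 14 = 281
unhelmeted cyclists without the outcome: 563 − 77 = 486
OR = (14 × 486) / (281 × 77) = 6804/21637 ≈ 0.31

0.31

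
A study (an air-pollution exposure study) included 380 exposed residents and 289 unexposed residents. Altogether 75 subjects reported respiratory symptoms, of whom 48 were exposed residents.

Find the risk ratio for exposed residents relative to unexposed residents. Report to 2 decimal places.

1.35

exposed residents without the outcome: 380 − 48 = 332
unexposed residents with the outcome: 75 − 48 = 27
unexposed residents without the outcome: 289 − 27 = 262
risk, exposed residents = 48/380 = 0.1263
risk, unexposed residents = 27/289 = 0.0934
RR = 0.1263 / 0.0934 = 1.35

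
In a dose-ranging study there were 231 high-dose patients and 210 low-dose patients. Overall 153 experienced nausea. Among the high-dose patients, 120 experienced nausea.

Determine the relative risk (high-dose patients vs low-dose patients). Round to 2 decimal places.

high-dose patients without the outcome: 231 − 120 = 111
low-dose patients with the outcome: 153 − 120 = 33
low-dose patients without the outcome: 210 − 33 = 177
risk, high-dose patients = 120/231 = 0.5195
risk, low-dose patients = 33/210 = 0.1571
RR = 0.5195 / 0.1571 = 3.31

3.31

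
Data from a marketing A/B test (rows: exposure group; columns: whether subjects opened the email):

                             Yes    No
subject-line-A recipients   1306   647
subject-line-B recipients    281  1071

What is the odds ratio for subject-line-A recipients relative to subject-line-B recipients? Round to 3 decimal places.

OR = (1306 × 1071) / (647 × 281) = 1398726/181807 ≈ 7.693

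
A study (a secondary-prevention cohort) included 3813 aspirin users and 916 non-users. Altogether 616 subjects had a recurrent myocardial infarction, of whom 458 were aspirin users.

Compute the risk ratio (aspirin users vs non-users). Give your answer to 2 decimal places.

aspirin users without the outcome: 3813 − 458 = 3355
non-users with the outcome: 616 − 458 = 158
non-users without the outcome: 916 − 158 = 758
risk, aspirin users = 458/3813 = 0.1201
risk, non-users = 158/916 = 0.1725
RR = 0.1201 / 0.1725 = 0.70

RR = 0.70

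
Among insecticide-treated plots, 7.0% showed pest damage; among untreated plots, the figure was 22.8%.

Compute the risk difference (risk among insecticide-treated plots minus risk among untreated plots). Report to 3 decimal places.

risk difference = 0.0700 − 0.2280 = -0.158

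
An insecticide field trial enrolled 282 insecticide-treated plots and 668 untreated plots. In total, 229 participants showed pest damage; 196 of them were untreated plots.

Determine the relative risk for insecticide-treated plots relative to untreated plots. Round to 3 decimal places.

insecticide-treated plots with the outcome: 229 − 196 = 33
insecticide-treated plots without the outcome: 282 − 33 = 249
untreated plots without the outcome: 668 − 196 = 472
risk, insecticide-treated plots = 33/282 = 0.1170
risk, untreated plots = 196/668 = 0.2934
RR = 0.1170 / 0.2934 = 0.399

0.399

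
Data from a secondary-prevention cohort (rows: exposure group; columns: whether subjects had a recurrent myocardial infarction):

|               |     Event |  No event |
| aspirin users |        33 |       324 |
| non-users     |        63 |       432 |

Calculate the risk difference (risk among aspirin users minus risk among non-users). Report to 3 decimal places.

risk, aspirin users = 33/357 = 0.0924
risk, non-users = 63/495 = 0.1273
risk difference = 0.0924 − 0.1273 = -0.035

-0.035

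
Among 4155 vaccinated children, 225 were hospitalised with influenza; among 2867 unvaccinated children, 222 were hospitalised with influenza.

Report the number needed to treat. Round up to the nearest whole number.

43

risk, vaccinated children = 225/4155 = 0.054152
risk, unvaccinated children = 222/2867 = 0.077433
absolute risk difference = 0.023281
1 / 0.023281 = 42.953 → round up → 43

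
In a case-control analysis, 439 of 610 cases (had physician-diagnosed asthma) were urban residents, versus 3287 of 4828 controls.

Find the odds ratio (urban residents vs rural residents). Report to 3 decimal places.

OR = (439 × 1541) / (3287 × 171) = 676499/562077 ≈ 1.204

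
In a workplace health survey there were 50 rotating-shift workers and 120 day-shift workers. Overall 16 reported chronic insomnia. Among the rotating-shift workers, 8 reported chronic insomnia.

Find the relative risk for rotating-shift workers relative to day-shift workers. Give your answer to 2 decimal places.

rotating-shift workers without the outcome: 50 − 8 = 42
day-shift workers with the outcome: 16 − 8 = 8
day-shift workers without the outcome: 120 − 8 = 112
risk, rotating-shift workers = 8/50 = 0.1600
risk, day-shift workers = 8/120 = 0.0667
RR = 0.1600 / 0.0667 = 2.40

2.40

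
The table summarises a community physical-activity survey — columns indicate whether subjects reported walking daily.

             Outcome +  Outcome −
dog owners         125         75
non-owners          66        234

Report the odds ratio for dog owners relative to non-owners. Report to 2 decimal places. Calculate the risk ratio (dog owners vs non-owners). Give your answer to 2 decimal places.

OR = (125 × 234) / (75 × 66) = 29250/4950 ≈ 5.91
risk, dog owners = 125/200 = 0.6250
risk, non-owners = 66/300 = 0.2200
RR = 0.6250 / 0.2200 = 2.84

OR = 5.91; RR = 2.84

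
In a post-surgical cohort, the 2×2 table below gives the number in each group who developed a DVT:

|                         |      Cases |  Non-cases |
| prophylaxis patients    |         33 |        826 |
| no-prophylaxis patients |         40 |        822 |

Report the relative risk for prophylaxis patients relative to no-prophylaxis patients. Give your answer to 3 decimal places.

0.828

risk, prophylaxis patients = 33/859 = 0.03842
risk, no-prophylaxis patients = 40/862 = 0.04640
RR = 0.03842 / 0.04640 = 0.828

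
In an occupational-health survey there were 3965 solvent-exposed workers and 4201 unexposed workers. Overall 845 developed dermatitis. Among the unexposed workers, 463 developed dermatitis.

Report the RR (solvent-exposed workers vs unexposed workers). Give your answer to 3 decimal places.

solvent-exposed workers with the outcome: 845 − 463 = 382
solvent-exposed workers without the outcome: 3965 − 382 = 3583
unexposed workers without the outcome: 4201 − 463 = 3738
risk, solvent-exposed workers = 382/3965 = 0.0963
risk, unexposed workers = 463/4201 = 0.1102
RR = 0.0963 / 0.1102 = 0.874

RR = 0.874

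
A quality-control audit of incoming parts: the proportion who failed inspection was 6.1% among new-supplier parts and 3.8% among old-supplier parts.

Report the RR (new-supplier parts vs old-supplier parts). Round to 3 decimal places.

RR = 0.06100 / 0.03800 = 1.605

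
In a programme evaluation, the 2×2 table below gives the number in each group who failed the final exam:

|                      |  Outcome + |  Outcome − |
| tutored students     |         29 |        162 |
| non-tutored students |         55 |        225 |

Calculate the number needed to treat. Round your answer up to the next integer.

risk, tutored students = 29/191 = 0.151832
risk, non-tutored students = 55/280 = 0.196429
absolute risk difference = 0.044596
1 / 0.044596 = 22.424 → round up → 23

NNT ≈ 23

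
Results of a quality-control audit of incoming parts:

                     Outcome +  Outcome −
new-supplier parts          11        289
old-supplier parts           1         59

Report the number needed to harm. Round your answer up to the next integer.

risk, new-supplier parts = 11/300 = 0.036667
risk, old-supplier parts = 1/60 = 0.016667
absolute risk difference = 0.020000
1 / 0.020000 = 50.000 → round up → 50

50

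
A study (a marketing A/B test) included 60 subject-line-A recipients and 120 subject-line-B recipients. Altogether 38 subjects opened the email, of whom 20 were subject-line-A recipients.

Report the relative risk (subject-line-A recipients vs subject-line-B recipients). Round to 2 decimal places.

subject-line-A recipients without the outcome: 60 − 20 = 40
subject-line-B recipients with the outcome: 38 − 20 = 18
subject-line-B recipients without the outcome: 120 − 18 = 102
risk, subject-line-A recipients = 20/60 = 0.3333
risk, subject-line-B recipients = 18/120 = 0.1500
RR = 0.3333 / 0.1500 = 2.22

2.22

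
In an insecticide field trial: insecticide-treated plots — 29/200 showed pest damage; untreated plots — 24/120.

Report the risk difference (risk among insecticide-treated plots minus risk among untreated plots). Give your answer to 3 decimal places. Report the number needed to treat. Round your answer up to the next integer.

risk, insecticide-treated plots = 29/200 = 0.1450
risk, untreated plots = 24/120 = 0.2000
risk difference = 0.1450 − 0.2000 = -0.055
absolute risk difference = 0.055000
1 / 0.055000 = 18.182 → round up → 19

RD = -0.055; NNT = 19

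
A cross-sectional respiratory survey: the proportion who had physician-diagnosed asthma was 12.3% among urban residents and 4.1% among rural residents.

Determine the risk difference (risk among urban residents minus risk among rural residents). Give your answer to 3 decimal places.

risk difference = 0.12300 − 0.04100 = 0.082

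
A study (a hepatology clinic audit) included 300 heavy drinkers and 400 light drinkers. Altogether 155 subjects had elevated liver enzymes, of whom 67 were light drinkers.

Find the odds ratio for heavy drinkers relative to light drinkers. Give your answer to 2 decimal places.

OR ≈ 2.06

heavy drinkers with the outcome: 155 − 67 = 88
heavy drinkers without the outcome: 300 − 88 = 212
light drinkers without the outcome: 400 − 67 = 333
odds, heavy drinkers = 88/212 = 0.4151
odds, light drinkers = 67/333 = 0.2012
OR = 0.4151 / 0.2012 = 2.06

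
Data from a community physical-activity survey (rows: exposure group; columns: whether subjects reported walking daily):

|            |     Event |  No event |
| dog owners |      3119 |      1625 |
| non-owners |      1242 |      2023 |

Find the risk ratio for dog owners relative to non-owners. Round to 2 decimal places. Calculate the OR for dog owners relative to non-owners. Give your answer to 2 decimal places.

risk, dog owners = 3119/4744 = 0.6575
risk, non-owners = 1242/3265 = 0.3804
RR = 0.6575 / 0.3804 = 1.73
odds, dog owners = 3119/1625 = 1.9194
odds, non-owners = 1242/2023 = 0.6139
OR = 1.9194 / 0.6139 = 3.13

RR = 1.73; OR = 3.13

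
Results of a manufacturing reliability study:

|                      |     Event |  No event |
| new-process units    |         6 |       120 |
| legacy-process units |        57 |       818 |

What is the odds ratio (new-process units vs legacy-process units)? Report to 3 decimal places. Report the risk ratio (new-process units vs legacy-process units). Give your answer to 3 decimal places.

OR = 0.718; RR = 0.731

odds, new-process units = 6/120 = 0.05000
odds, legacy-process units = 57/818 = 0.06968
OR = 0.05000 / 0.06968 = 0.718
risk, new-process units = 6/126 = 0.04762
risk, legacy-process units = 57/875 = 0.06514
RR = 0.04762 / 0.06514 = 0.731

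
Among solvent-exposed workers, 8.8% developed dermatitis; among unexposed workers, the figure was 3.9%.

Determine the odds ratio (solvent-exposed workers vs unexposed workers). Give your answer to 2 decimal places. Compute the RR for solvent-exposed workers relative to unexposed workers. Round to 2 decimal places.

OR = 2.38; RR = 2.26

odds, solvent-exposed workers = 0.08800/0.91200 = 0.09649
odds, unexposed workers = 0.03900/0.96100 = 0.04058
OR = 0.09649 / 0.04058 = 2.38
RR = 0.08800 / 0.03900 = 2.26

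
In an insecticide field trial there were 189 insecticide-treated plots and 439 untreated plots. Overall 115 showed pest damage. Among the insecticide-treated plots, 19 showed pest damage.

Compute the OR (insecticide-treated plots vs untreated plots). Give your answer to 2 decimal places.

0.40

insecticide-treated plots without the outcome: 189 − 19 = 170
untreated plots with the outcome: 115 − 19 = 96
untreated plots without the outcome: 439 − 96 = 343
OR = (19 × 343) / (170 × 96) = 6517/16320 ≈ 0.40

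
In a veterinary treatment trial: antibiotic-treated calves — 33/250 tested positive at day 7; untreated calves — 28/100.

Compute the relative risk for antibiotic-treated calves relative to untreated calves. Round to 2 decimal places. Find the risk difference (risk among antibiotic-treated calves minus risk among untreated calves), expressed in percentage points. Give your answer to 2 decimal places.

RR = 0.47; RD = -14.80

risk, antibiotic-treated calves = 33/250 = 0.1320
risk, untreated calves = 28/100 = 0.2800
RR = 0.1320 / 0.2800 = 0.47
risk difference = 0.1320 − 0.2800 = -0.1480 → -14.80 percentage points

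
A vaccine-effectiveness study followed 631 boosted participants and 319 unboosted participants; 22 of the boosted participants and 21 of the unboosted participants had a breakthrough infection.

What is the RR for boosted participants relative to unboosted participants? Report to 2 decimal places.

risk, boosted participants = 22/631 = 0.03487
risk, unboosted participants = 21/319 = 0.06583
RR = 0.03487 / 0.06583 = 0.53

RR: 0.53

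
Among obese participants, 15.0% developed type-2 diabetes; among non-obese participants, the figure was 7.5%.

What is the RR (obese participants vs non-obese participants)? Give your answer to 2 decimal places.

RR = 0.1500 / 0.0750 = 2.00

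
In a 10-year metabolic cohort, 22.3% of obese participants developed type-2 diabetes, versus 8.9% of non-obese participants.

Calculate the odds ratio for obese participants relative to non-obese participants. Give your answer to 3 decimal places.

odds, obese participants = 0.2230/0.7770 = 0.2870
odds, non-obese participants = 0.0890/0.9110 = 0.0977
OR = 0.2870 / 0.0977 = 2.938

OR ≈ 2.938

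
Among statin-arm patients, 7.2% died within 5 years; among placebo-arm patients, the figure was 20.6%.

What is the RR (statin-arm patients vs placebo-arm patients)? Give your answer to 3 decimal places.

RR = 0.0720 / 0.2060 = 0.350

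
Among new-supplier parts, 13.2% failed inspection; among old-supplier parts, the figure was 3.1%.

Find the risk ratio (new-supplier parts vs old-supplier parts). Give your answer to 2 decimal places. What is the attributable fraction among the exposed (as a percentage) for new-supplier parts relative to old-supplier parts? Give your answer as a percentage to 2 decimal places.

RR = 0.13200 / 0.03100 = 4.26
AR% = (0.13200 − 0.03100) / 0.13200 = 0.7652 → 76.52%

RR = 4.26; AR% = 76.52%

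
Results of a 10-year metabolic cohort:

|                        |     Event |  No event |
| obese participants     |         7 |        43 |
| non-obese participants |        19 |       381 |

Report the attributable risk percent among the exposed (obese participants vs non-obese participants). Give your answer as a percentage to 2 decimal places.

66.07%

risk, obese participants = 7/50 = 0.14000
risk, non-obese participants = 19/400 = 0.04750
AR% = (0.14000 − 0.04750) / 0.14000 = 0.6607 → 66.07%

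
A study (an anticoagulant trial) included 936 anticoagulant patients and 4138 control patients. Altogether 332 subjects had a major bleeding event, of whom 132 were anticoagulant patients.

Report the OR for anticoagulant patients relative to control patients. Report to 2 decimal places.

anticoagulant patients without the outcome: 936 − 132 = 804
control patients with the outcome: 332 − 132 = 200
control patients without the outcome: 4138 − 200 = 3938
odds, anticoagulant patients = 132/804 = 0.16418
odds, control patients = 200/3938 = 0.05079
OR = 0.16418 / 0.05079 = 3.23

3.23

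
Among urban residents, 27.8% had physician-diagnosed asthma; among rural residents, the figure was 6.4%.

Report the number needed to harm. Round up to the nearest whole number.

NNH ≈ 5

absolute risk difference = 0.214000
1 / 0.214000 = 4.673 → round up → 5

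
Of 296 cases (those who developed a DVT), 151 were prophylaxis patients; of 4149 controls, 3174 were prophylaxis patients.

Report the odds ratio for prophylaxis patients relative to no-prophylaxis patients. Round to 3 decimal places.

OR = (151 × 975) / (3174 × 145) = 147225/460230 ≈ 0.320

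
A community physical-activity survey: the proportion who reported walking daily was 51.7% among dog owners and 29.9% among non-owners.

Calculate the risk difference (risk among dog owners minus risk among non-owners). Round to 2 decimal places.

risk difference = 0.5170 − 0.2990 = 0.22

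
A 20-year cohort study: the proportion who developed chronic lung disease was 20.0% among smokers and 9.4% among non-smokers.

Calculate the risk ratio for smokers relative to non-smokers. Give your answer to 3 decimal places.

RR = 0.2000 / 0.0940 = 2.128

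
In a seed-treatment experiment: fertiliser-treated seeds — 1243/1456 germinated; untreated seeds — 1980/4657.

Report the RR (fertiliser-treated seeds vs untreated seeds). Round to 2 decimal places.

2.01

risk, fertiliser-treated seeds = 1243/1456 = 0.8537
risk, untreated seeds = 1980/4657 = 0.4252
RR = 0.8537 / 0.4252 = 2.01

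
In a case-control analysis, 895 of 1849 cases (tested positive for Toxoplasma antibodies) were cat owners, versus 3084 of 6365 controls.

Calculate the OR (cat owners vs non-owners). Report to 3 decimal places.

odds, cat owners = 895/3084 = 0.2902
odds, non-owners = 954/3281 = 0.2908
OR = 0.2902 / 0.2908 = 0.998

OR = 0.998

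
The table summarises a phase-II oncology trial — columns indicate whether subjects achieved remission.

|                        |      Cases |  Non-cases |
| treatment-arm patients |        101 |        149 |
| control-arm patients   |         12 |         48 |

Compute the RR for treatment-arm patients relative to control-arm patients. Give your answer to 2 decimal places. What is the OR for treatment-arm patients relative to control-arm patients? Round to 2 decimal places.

RR = 2.02; OR = 2.71

risk, treatment-arm patients = 101/250 = 0.4040
risk, control-arm patients = 12/60 = 0.2000
RR = 0.4040 / 0.2000 = 2.02
OR = (101 × 48) / (149 × 12) = 4848/1788 ≈ 2.71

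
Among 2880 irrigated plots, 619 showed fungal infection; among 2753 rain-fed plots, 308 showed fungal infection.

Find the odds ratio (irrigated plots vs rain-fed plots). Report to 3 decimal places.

OR = (619 × 2445) / (2261 × 308) = 1513455/696388 ≈ 2.173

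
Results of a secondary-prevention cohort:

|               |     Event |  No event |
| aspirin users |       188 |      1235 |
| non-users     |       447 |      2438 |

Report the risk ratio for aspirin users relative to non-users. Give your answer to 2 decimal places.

RR = 0.85

risk, aspirin users = 188/1423 = 0.1321
risk, non-users = 447/2885 = 0.1549
RR = 0.1321 / 0.1549 = 0.85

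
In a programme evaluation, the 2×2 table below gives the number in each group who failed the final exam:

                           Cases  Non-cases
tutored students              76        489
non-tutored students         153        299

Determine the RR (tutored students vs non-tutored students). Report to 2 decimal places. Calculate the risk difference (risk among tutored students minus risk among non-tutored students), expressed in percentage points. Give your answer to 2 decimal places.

risk, tutored students = 76/565 = 0.1345
risk, non-tutored students = 153/452 = 0.3385
RR = 0.1345 / 0.3385 = 0.40
risk difference = 0.1345 − 0.3385 = -0.2040 → -20.40 percentage points

RR = 0.40; RD = -20.40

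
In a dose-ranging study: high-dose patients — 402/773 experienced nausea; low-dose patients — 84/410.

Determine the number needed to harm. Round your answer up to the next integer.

risk, high-dose patients = 402/773 = 0.520052
risk, low-dose patients = 84/410 = 0.204878
absolute risk difference = 0.315174
1 / 0.315174 = 3.173 → round up → 4

NNH = 4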